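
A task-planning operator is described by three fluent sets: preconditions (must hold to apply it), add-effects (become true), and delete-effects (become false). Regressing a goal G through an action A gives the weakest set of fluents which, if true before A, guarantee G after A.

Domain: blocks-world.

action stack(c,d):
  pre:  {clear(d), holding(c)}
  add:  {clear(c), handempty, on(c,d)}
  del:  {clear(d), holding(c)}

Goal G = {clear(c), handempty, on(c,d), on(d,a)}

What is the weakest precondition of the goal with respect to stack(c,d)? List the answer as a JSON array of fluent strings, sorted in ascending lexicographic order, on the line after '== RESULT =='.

Compute (G \ add) ∪ pre:
  G ∩ del = {}  (empty — regression defined)
  G \ add = {clear(c), handempty, on(c,d), on(d,a)} \ {clear(c), handempty, on(c,d)} = {on(d,a)}
  ∪ pre   = {on(d,a)} ∪ {clear(d), holding(c)}
          = {clear(d), holding(c), on(d,a)}

== RESULT ==
["clear(d)", "holding(c)", "on(d,a)"]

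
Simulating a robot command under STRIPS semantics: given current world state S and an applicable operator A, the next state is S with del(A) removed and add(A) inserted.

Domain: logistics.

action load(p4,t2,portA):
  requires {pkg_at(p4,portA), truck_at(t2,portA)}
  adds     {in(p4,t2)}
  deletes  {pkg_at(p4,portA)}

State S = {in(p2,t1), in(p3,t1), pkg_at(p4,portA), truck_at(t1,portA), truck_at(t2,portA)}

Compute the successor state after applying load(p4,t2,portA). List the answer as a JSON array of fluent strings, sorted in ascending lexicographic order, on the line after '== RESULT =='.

Progress:
  pre ⊆ S: {pkg_at(p4,portA), truck_at(t2,portA)} ⊆ S  — applicable
  S \ del = {in(p2,t1), in(p3,t1), truck_at(t1,portA), truck_at(t2,portA)}
  ∪ add   = {in(p2,t1), in(p3,t1), in(p4,t2), truck_at(t1,portA), truck_at(t2,portA)}

== RESULT ==
["in(p2,t1)", "in(p3,t1)", "in(p4,t2)", "truck_at(t1,portA)", "truck_at(t2,portA)"]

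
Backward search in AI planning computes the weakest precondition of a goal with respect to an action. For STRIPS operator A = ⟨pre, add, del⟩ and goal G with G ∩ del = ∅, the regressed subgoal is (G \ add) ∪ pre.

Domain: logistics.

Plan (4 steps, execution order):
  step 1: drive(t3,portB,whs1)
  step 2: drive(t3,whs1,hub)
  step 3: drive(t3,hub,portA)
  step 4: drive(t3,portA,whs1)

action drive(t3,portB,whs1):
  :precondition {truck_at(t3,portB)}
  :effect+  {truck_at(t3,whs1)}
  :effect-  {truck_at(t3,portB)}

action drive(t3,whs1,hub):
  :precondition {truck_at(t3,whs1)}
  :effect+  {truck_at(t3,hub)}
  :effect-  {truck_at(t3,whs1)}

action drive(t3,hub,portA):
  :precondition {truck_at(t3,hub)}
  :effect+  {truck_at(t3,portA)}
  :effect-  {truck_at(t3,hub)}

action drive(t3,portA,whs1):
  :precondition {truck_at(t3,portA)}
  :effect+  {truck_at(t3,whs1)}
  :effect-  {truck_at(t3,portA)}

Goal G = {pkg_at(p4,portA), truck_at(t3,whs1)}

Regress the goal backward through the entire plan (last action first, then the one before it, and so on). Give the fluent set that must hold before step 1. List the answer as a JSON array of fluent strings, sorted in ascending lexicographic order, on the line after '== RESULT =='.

Regress step by step:
  through step 4 (drive(t3,portA,whs1)): drop {truck_at(t3,whs1)}, keep {pkg_at(p4,portA)}, require {truck_at(t3,portA)}
    → {pkg_at(p4,portA), truck_at(t3,portA)}
  through step 3 (drive(t3,hub,portA)): drop {truck_at(t3,portA)}, keep {pkg_at(p4,portA)}, require {truck_at(t3,hub)}
    → {pkg_at(p4,portA), truck_at(t3,hub)}
  through step 2 (drive(t3,whs1,hub)): drop {truck_at(t3,hub)}, keep {pkg_at(p4,portA)}, require {truck_at(t3,whs1)}
    → {pkg_at(p4,portA), truck_at(t3,whs1)}
  through step 1 (drive(t3,portB,whs1)): drop {truck_at(t3,whs1)}, keep {pkg_at(p4,portA)}, require {truck_at(t3,portB)}
    → {pkg_at(p4,portA), truck_at(t3,portB)}

== RESULT ==
["pkg_at(p4,portA)", "truck_at(t3,portB)"]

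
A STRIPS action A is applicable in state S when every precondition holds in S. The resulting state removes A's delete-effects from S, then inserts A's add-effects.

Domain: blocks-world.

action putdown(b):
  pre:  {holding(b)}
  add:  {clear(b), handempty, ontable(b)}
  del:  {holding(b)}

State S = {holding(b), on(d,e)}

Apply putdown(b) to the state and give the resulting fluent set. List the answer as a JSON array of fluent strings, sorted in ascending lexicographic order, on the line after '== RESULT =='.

Progress:
  pre ⊆ S: {holding(b)} ⊆ S  — applicable
  S \ del = {on(d,e)}
  ∪ add   = {clear(b), handempty, on(d,e), ontable(b)}

== RESULT ==
["clear(b)", "handempty", "on(d,e)", "ontable(b)"]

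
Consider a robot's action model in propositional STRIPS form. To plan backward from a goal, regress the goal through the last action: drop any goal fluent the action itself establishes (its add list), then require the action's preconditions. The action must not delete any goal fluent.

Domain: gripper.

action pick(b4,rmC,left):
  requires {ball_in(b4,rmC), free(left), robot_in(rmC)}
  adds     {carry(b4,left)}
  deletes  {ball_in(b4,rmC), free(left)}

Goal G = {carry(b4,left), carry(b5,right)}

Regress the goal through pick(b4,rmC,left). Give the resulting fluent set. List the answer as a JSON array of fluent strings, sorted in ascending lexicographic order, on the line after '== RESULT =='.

Compute (G \ add) ∪ pre:
  G ∩ del = {}  (empty — regression defined)
  G \ add = {carry(b4,left), carry(b5,right)} \ {carry(b4,left)} = {carry(b5,right)}
  ∪ pre   = {carry(b5,right)} ∪ {ball_in(b4,rmC), free(left), robot_in(rmC)}
          = {ball_in(b4,rmC), carry(b5,right), free(left), robot_in(rmC)}

== RESULT ==
["ball_in(b4,rmC)", "carry(b5,right)", "free(left)", "robot_in(rmC)"]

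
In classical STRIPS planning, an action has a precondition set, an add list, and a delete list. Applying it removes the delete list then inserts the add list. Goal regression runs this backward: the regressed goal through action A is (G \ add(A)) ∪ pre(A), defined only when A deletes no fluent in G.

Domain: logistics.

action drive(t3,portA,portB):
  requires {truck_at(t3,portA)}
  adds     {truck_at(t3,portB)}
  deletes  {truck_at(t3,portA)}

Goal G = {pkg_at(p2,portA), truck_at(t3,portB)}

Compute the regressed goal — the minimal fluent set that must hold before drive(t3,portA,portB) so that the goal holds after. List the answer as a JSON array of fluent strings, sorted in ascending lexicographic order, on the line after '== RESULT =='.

Regress:
  G ∩ del = {}  (empty — regression defined)
  G \ add = {pkg_at(p2,portA), truck_at(t3,portB)} \ {truck_at(t3,portB)} = {pkg_at(p2,portA)}
  ∪ pre   = {pkg_at(p2,portA)} ∪ {truck_at(t3,portA)}
          = {pkg_at(p2,portA), truck_at(t3,portA)}

== RESULT ==
["pkg_at(p2,portA)", "truck_at(t3,portA)"]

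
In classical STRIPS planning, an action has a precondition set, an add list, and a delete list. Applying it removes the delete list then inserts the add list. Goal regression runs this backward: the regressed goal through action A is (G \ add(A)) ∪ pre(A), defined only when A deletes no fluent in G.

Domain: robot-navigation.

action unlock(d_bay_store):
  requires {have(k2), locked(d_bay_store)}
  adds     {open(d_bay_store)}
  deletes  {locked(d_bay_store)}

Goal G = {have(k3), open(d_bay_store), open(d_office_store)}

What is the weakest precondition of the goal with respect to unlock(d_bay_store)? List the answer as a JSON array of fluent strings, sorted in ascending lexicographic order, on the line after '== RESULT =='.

Regress:
  G ∩ del = {}  (empty — regression defined)
  G \ add = {have(k3), open(d_bay_store), open(d_office_store)} \ {open(d_bay_store)} = {have(k3), open(d_office_store)}
  ∪ pre   = {have(k3), open(d_office_store)} ∪ {have(k2), locked(d_bay_store)}
          = {have(k2), have(k3), locked(d_bay_store), open(d_office_store)}

== RESULT ==
["have(k2)", "have(k3)", "locked(d_bay_store)", "open(d_office_store)"]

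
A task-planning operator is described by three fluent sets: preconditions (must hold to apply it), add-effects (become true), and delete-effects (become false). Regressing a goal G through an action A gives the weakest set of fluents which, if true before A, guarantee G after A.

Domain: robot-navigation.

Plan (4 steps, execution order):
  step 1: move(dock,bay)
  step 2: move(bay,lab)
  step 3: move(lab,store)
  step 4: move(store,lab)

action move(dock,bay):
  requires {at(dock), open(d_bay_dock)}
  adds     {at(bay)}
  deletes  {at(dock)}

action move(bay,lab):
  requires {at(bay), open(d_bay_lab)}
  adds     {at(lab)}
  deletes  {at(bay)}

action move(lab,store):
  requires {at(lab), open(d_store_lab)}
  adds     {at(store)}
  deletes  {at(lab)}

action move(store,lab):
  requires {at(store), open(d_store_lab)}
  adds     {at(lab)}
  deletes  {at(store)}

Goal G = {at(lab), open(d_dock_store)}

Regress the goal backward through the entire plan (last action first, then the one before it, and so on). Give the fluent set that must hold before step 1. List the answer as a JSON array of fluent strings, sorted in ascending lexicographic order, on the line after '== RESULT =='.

Regress step by step:
  through step 4 (move(store,lab)): drop {at(lab)}, keep {open(d_dock_store)}, require {at(store), open(d_store_lab)}
    → {at(store), open(d_dock_store), open(d_store_lab)}
  through step 3 (move(lab,store)): drop {at(store)}, keep {open(d_dock_store), open(d_store_lab)}, require {at(lab), open(d_store_lab)}
    → {at(lab), open(d_dock_store), open(d_store_lab)}
  through step 2 (move(bay,lab)): drop {at(lab)}, keep {open(d_dock_store), open(d_store_lab)}, require {at(bay), open(d_bay_lab)}
    → {at(bay), open(d_bay_lab), open(d_dock_store), open(d_store_lab)}
  through step 1 (move(dock,bay)): drop {at(bay)}, keep {open(d_bay_lab), open(d_dock_store), open(d_store_lab)}, require {at(dock), open(d_bay_dock)}
    → {at(dock), open(d_bay_dock), open(d_bay_lab), open(d_dock_store), open(d_store_lab)}

== RESULT ==
["at(dock)", "open(d_bay_dock)", "open(d_bay_lab)", "open(d_dock_store)", "open(d_store_lab)"]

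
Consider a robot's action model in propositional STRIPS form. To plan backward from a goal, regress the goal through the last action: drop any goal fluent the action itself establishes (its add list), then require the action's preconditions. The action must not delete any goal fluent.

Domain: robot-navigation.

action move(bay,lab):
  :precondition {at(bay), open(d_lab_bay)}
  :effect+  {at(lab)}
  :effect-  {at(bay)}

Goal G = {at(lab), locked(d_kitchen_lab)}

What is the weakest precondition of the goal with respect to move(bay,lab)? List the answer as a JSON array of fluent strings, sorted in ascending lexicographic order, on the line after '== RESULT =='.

Compute (G \ add) ∪ pre:
  G ∩ del = {}  (empty — regression defined)
  G \ add = {at(lab), locked(d_kitchen_lab)} \ {at(lab)} = {locked(d_kitchen_lab)}
  ∪ pre   = {locked(d_kitchen_lab)} ∪ {at(bay), open(d_lab_bay)}
          = {at(bay), locked(d_kitchen_lab), open(d_lab_bay)}

== RESULT ==
["at(bay)", "locked(d_kitchen_lab)", "open(d_lab_bay)"]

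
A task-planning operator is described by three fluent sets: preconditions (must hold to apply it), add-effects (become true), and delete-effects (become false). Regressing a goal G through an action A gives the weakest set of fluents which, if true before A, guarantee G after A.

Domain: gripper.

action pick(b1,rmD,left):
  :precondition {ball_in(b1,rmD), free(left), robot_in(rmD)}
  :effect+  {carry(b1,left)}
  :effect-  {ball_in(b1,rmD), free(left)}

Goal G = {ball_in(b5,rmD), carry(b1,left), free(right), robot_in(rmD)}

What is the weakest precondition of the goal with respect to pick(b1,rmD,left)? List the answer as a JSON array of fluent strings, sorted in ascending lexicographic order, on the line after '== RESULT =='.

Compute (G \ add) ∪ pre:
  G ∩ del = {}  (empty — regression defined)
  G \ add = {ball_in(b5,rmD), carry(b1,left), free(right), robot_in(rmD)} \ {carry(b1,left)} = {ball_in(b5,rmD), free(right), robot_in(rmD)}
  ∪ pre   = {ball_in(b5,rmD), free(right), robot_in(rmD)} ∪ {ball_in(b1,rmD), free(left), robot_in(rmD)}
          = {ball_in(b1,rmD), ball_in(b5,rmD), free(left), free(right), robot_in(rmD)}

== RESULT ==
["ball_in(b1,rmD)", "ball_in(b5,rmD)", "free(left)", "free(right)", "robot_in(rmD)"]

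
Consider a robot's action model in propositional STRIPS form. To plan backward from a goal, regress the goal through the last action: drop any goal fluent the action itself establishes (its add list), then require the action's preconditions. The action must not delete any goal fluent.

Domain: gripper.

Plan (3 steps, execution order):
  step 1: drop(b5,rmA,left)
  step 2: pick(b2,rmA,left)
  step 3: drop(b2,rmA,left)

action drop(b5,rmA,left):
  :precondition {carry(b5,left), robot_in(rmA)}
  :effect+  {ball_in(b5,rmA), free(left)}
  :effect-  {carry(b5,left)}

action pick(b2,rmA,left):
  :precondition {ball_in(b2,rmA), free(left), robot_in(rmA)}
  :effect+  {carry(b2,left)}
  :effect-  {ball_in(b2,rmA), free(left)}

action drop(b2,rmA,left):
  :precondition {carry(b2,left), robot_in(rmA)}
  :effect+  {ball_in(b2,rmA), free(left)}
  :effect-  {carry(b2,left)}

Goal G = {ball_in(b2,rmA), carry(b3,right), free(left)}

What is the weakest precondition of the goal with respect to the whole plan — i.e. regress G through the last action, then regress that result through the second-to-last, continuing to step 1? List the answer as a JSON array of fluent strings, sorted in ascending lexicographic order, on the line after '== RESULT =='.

Work backward from the goal:
  through step 3 (drop(b2,rmA,left)): drop {ball_in(b2,rmA), free(left)}, keep {carry(b3,right)}, require {carry(b2,left), robot_in(rmA)}
    → {carry(b2,left), carry(b3,right), robot_in(rmA)}
  through step 2 (pick(b2,rmA,left)): drop {carry(b2,left)}, keep {carry(b3,right), robot_in(rmA)}, require {ball_in(b2,rmA), free(left), robot_in(rmA)}
    → {ball_in(b2,rmA), carry(b3,right), free(left), robot_in(rmA)}
  through step 1 (drop(b5,rmA,left)): drop {free(left)}, keep {ball_in(b2,rmA), carry(b3,right), robot_in(rmA)}, require {carry(b5,left), robot_in(rmA)}
    → {ball_in(b2,rmA), carry(b3,right), carry(b5,left), robot_in(rmA)}

== RESULT ==
["ball_in(b2,rmA)", "carry(b3,right)", "carry(b5,left)", "robot_in(rmA)"]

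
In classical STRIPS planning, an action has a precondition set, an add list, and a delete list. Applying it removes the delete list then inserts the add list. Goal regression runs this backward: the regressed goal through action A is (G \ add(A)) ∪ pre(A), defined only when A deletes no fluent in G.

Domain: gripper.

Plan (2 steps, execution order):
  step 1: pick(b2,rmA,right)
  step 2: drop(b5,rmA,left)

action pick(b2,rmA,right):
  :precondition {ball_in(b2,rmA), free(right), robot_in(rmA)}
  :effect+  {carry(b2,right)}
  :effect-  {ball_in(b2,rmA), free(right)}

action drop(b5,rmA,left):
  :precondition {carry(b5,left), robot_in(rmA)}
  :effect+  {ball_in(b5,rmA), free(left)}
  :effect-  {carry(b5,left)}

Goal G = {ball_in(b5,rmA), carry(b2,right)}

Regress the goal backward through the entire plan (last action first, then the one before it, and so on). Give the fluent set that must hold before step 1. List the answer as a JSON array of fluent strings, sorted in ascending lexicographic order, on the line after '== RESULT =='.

Regress step by step:
  through step 2 (drop(b5,rmA,left)): drop {ball_in(b5,rmA)}, keep {carry(b2,right)}, require {carry(b5,left), robot_in(rmA)}
    → {carry(b2,right), carry(b5,left), robot_in(rmA)}
  through step 1 (pick(b2,rmA,right)): drop {carry(b2,right)}, keep {carry(b5,left), robot_in(rmA)}, require {ball_in(b2,rmA), free(right), robot_in(rmA)}
    → {ball_in(b2,rmA), carry(b5,left), free(right), robot_in(rmA)}

== RESULT ==
["ball_in(b2,rmA)", "carry(b5,left)", "free(right)", "robot_in(rmA)"]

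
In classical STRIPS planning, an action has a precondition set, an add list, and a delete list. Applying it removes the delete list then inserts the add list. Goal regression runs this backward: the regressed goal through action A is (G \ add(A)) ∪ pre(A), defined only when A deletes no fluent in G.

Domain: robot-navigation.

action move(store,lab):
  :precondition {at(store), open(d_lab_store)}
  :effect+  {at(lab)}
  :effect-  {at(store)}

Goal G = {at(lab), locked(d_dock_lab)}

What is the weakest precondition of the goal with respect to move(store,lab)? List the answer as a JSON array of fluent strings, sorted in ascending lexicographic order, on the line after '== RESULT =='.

Compute (G \ add) ∪ pre:
  G ∩ del = {}  (empty — regression defined)
  G \ add = {at(lab), locked(d_dock_lab)} \ {at(lab)} = {locked(d_dock_lab)}
  ∪ pre   = {locked(d_dock_lab)} ∪ {at(store), open(d_lab_store)}
          = {at(store), locked(d_dock_lab), open(d_lab_store)}

== RESULT ==
["at(store)", "locked(d_dock_lab)", "open(d_lab_store)"]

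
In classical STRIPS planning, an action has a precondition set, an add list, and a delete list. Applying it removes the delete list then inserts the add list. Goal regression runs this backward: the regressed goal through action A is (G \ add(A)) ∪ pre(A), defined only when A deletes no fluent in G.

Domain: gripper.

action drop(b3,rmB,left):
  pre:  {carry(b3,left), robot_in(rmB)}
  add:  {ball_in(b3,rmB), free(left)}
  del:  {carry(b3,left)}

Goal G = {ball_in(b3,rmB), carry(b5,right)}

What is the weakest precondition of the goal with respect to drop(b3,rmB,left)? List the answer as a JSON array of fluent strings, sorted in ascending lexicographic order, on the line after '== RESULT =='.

Compute (G \ add) ∪ pre:
  G ∩ del = {}  (empty — regression defined)
  G \ add = {ball_in(b3,rmB), carry(b5,right)} \ {ball_in(b3,rmB), free(left)} = {carry(b5,right)}
  ∪ pre   = {carry(b5,right)} ∪ {carry(b3,left), robot_in(rmB)}
          = {carry(b3,left), carry(b5,right), robot_in(rmB)}

== RESULT ==
["carry(b3,left)", "carry(b5,right)", "robot_in(rmB)"]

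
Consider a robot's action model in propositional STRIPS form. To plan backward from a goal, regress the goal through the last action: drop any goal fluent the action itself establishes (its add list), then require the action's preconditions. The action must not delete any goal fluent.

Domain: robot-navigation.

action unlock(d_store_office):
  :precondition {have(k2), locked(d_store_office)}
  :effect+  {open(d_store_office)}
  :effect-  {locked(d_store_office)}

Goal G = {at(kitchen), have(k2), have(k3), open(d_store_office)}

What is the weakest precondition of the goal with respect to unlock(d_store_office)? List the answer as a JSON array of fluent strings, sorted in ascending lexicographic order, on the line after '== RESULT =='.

Regress:
  G ∩ del = {}  (empty — regression defined)
  G \ add = {at(kitchen), have(k2), have(k3), open(d_store_office)} \ {open(d_store_office)} = {at(kitchen), have(k2), have(k3)}
  ∪ pre   = {at(kitchen), have(k2), have(k3)} ∪ {have(k2), locked(d_store_office)}
          = {at(kitchen), have(k2), have(k3), locked(d_store_office)}

== RESULT ==
["at(kitchen)", "have(k2)", "have(k3)", "locked(d_store_office)"]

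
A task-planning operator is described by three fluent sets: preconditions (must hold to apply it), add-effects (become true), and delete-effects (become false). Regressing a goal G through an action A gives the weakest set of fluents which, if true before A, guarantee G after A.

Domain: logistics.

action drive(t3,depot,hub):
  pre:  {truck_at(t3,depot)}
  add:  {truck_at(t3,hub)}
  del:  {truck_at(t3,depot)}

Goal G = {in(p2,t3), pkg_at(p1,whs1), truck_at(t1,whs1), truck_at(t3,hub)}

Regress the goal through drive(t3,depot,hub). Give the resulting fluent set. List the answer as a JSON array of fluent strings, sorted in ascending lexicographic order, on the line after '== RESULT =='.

Regress:
  G ∩ del = {}  (empty — regression defined)
  G \ add = {in(p2,t3), pkg_at(p1,whs1), truck_at(t1,whs1), truck_at(t3,hub)} \ {truck_at(t3,hub)} = {in(p2,t3), pkg_at(p1,whs1), truck_at(t1,whs1)}
  ∪ pre   = {in(p2,t3), pkg_at(p1,whs1), truck_at(t1,whs1)} ∪ {truck_at(t3,depot)}
          = {in(p2,t3), pkg_at(p1,whs1), truck_at(t1,whs1), truck_at(t3,depot)}

== RESULT ==
["in(p2,t3)", "pkg_at(p1,whs1)", "truck_at(t1,whs1)", "truck_at(t3,depot)"]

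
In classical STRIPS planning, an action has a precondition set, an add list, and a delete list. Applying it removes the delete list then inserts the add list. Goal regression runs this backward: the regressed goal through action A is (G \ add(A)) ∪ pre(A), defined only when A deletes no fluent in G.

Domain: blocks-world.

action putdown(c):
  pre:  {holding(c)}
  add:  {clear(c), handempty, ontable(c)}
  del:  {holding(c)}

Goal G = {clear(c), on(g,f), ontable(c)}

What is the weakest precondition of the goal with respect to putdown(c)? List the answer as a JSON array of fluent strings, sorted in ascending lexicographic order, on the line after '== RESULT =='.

Regress:
  G ∩ del = {}  (empty — regression defined)
  G \ add = {clear(c), on(g,f), ontable(c)} \ {clear(c), handempty, ontable(c)} = {on(g,f)}
  ∪ pre   = {on(g,f)} ∪ {holding(c)}
          = {holding(c), on(g,f)}

== RESULT ==
["holding(c)", "on(g,f)"]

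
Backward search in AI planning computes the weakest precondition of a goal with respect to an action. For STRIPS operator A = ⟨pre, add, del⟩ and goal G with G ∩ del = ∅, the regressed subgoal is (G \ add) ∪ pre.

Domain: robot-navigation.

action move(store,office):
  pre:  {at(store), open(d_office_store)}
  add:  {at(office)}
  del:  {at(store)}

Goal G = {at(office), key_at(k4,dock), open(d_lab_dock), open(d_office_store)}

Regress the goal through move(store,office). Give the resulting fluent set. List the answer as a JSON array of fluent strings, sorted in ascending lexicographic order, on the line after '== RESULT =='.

Compute (G \ add) ∪ pre:
  G ∩ del = {}  (empty — regression defined)
  G \ add = {at(office), key_at(k4,dock), open(d_lab_dock), open(d_office_store)} \ {at(office)} = {key_at(k4,dock), open(d_lab_dock), open(d_office_store)}
  ∪ pre   = {key_at(k4,dock), open(d_lab_dock), open(d_office_store)} ∪ {at(store), open(d_office_store)}
          = {at(store), key_at(k4,dock), open(d_lab_dock), open(d_office_store)}

== RESULT ==
["at(store)", "key_at(k4,dock)", "open(d_lab_dock)", "open(d_office_store)"]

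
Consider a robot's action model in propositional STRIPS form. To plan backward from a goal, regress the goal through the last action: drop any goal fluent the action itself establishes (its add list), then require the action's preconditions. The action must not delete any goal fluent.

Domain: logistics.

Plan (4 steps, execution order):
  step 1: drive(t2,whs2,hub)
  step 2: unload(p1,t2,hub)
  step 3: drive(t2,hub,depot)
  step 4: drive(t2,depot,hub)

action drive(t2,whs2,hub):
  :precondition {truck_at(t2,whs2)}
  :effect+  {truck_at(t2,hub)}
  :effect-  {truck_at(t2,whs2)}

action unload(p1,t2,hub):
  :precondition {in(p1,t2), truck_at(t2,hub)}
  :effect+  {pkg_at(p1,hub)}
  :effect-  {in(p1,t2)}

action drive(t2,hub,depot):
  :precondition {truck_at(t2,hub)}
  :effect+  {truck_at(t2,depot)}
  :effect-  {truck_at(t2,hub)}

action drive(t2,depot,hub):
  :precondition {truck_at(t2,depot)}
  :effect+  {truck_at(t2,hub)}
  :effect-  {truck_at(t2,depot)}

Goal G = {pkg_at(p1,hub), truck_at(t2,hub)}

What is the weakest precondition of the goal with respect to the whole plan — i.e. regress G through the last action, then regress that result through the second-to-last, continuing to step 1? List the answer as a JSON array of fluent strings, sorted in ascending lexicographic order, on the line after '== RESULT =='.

Regress step by step:
  through step 4 (drive(t2,depot,hub)): drop {truck_at(t2,hub)}, keep {pkg_at(p1,hub)}, require {truck_at(t2,depot)}
    → {pkg_at(p1,hub), truck_at(t2,depot)}
  through step 3 (drive(t2,hub,depot)): drop {truck_at(t2,depot)}, keep {pkg_at(p1,hub)}, require {truck_at(t2,hub)}
    → {pkg_at(p1,hub), truck_at(t2,hub)}
  through step 2 (unload(p1,t2,hub)): drop {pkg_at(p1,hub)}, keep {truck_at(t2,hub)}, require {in(p1,t2), truck_at(t2,hub)}
    → {in(p1,t2), truck_at(t2,hub)}
  through step 1 (drive(t2,whs2,hub)): drop {truck_at(t2,hub)}, keep {in(p1,t2)}, require {truck_at(t2,whs2)}
    → {in(p1,t2), truck_at(t2,whs2)}

== RESULT ==
["in(p1,t2)", "truck_at(t2,whs2)"]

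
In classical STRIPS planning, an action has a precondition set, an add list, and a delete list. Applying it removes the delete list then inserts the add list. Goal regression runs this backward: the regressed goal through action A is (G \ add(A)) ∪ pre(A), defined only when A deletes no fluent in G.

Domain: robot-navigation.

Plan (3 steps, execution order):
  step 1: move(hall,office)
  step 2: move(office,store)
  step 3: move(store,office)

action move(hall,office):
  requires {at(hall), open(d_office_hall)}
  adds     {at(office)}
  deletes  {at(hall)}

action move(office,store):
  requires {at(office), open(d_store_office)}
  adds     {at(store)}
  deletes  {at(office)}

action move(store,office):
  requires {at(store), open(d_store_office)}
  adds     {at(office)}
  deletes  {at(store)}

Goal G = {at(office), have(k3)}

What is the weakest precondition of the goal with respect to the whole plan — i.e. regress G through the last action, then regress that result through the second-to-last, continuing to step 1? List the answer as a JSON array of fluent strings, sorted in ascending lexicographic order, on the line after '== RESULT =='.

Regress step by step:
  through step 3 (move(store,office)): drop {at(office)}, keep {have(k3)}, require {at(store), open(d_store_office)}
    → {at(store), have(k3), open(d_store_office)}
  through step 2 (move(office,store)): drop {at(store)}, keep {have(k3), open(d_store_office)}, require {at(office), open(d_store_office)}
    → {at(office), have(k3), open(d_store_office)}
  through step 1 (move(hall,office)): drop {at(office)}, keep {have(k3), open(d_store_office)}, require {at(hall), open(d_office_hall)}
    → {at(hall), have(k3), open(d_office_hall), open(d_store_office)}

== RESULT ==
["at(hall)", "have(k3)", "open(d_office_hall)", "open(d_store_office)"]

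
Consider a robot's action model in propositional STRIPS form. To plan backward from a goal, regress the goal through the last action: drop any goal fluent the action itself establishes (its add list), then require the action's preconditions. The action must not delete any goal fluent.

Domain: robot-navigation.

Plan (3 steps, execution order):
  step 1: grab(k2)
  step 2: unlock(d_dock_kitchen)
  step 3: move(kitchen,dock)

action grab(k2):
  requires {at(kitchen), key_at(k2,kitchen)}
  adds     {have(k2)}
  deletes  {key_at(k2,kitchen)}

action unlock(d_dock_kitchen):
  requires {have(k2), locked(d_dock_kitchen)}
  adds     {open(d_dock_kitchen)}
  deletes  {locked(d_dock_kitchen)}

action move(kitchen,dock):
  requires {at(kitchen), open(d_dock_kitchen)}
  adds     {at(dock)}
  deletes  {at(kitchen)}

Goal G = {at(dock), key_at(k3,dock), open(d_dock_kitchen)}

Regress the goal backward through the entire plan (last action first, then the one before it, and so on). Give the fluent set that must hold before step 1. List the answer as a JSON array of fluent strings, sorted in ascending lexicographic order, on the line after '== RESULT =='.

Regress step by step:
  through step 3 (move(kitchen,dock)): drop {at(dock)}, keep {key_at(k3,dock), open(d_dock_kitchen)}, require {at(kitchen), open(d_dock_kitchen)}
    → {at(kitchen), key_at(k3,dock), open(d_dock_kitchen)}
  through step 2 (unlock(d_dock_kitchen)): drop {open(d_dock_kitchen)}, keep {at(kitchen), key_at(k3,dock)}, require {have(k2), locked(d_dock_kitchen)}
    → {at(kitchen), have(k2), key_at(k3,dock), locked(d_dock_kitchen)}
  through step 1 (grab(k2)): drop {have(k2)}, keep {at(kitchen), key_at(k3,dock), locked(d_dock_kitchen)}, require {at(kitchen), key_at(k2,kitchen)}
    → {at(kitchen), key_at(k2,kitchen), key_at(k3,dock), locked(d_dock_kitchen)}

== RESULT ==
["at(kitchen)", "key_at(k2,kitchen)", "key_at(k3,dock)", "locked(d_dock_kitchen)"]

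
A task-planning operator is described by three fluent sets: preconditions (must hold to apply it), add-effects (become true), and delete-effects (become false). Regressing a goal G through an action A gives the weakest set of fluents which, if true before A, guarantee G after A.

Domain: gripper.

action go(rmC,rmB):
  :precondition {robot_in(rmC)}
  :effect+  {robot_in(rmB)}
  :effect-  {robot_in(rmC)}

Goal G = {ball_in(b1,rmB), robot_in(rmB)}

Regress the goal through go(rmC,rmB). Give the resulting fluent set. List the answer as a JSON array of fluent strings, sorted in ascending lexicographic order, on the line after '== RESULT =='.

Compute (G \ add) ∪ pre:
  G ∩ del = {}  (empty — regression defined)
  G \ add = {ball_in(b1,rmB), robot_in(rmB)} \ {robot_in(rmB)} = {ball_in(b1,rmB)}
  ∪ pre   = {ball_in(b1,rmB)} ∪ {robot_in(rmC)}
          = {ball_in(b1,rmB), robot_in(rmC)}

== RESULT ==
["ball_in(b1,rmB)", "robot_in(rmC)"]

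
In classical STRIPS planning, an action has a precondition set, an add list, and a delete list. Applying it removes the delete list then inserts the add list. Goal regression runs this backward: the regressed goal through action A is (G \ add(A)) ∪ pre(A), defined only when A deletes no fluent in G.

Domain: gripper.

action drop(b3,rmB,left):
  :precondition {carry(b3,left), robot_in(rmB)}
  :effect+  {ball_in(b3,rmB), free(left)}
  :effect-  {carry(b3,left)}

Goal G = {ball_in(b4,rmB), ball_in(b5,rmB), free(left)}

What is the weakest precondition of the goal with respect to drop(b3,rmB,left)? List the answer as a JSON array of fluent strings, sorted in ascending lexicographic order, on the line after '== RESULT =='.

Compute (G \ add) ∪ pre:
  G ∩ del = {}  (empty — regression defined)
  G \ add = {ball_in(b4,rmB), ball_in(b5,rmB), free(left)} \ {ball_in(b3,rmB), free(left)} = {ball_in(b4,rmB), ball_in(b5,rmB)}
  ∪ pre   = {ball_in(b4,rmB), ball_in(b5,rmB)} ∪ {carry(b3,left), robot_in(rmB)}
          = {ball_in(b4,rmB), ball_in(b5,rmB), carry(b3,left), robot_in(rmB)}

== RESULT ==
["ball_in(b4,rmB)", "ball_in(b5,rmB)", "carry(b3,left)", "robot_in(rmB)"]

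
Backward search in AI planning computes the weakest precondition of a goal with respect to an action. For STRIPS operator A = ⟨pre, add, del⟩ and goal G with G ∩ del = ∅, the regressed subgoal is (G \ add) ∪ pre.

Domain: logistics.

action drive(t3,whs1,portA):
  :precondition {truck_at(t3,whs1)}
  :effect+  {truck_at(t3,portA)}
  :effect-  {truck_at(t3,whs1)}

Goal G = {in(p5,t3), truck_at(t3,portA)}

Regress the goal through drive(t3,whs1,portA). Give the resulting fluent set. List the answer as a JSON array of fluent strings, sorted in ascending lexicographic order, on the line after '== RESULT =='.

Compute (G \ add) ∪ pre:
  G ∩ del = {}  (empty — regression defined)
  G \ add = {in(p5,t3), truck_at(t3,portA)} \ {truck_at(t3,portA)} = {in(p5,t3)}
  ∪ pre   = {in(p5,t3)} ∪ {truck_at(t3,whs1)}
          = {in(p5,t3), truck_at(t3,whs1)}

== RESULT ==
["in(p5,t3)", "truck_at(t3,whs1)"]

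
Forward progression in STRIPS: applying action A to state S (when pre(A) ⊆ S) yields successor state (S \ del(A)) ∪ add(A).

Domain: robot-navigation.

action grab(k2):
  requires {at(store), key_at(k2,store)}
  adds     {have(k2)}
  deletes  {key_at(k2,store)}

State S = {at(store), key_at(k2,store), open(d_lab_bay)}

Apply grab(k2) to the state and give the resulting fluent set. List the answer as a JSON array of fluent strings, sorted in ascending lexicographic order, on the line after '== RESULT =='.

Compute (S \ del) ∪ add:
  pre ⊆ S: {at(store), key_at(k2,store)} ⊆ S  — applicable
  S \ del = {at(store), open(d_lab_bay)}
  ∪ add   = {at(store), have(k2), open(d_lab_bay)}

== RESULT ==
["at(store)", "have(k2)", "open(d_lab_bay)"]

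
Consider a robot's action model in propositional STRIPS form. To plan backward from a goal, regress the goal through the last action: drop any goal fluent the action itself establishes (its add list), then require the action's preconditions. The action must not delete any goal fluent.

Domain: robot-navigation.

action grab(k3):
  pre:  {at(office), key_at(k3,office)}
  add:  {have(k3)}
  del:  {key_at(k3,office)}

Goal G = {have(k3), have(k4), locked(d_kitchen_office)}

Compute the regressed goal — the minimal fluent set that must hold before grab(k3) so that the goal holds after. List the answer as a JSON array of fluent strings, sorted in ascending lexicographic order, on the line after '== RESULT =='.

Regress:
  G ∩ del = {}  (empty — regression defined)
  G \ add = {have(k3), have(k4), locked(d_kitchen_office)} \ {have(k3)} = {have(k4), locked(d_kitchen_office)}
  ∪ pre   = {have(k4), locked(d_kitchen_office)} ∪ {at(office), key_at(k3,office)}
          = {at(office), have(k4), key_at(k3,office), locked(d_kitchen_office)}

== RESULT ==
["at(office)", "have(k4)", "key_at(k3,office)", "locked(d_kitchen_office)"]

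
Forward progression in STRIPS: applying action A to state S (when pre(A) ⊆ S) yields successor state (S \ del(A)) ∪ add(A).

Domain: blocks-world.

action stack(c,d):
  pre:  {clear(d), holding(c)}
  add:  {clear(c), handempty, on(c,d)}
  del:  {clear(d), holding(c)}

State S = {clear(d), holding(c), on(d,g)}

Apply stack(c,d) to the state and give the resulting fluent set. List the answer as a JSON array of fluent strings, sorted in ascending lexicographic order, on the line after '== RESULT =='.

Compute (S \ del) ∪ add:
  pre ⊆ S: {clear(d), holding(c)} ⊆ S  — applicable
  S \ del = {on(d,g)}
  ∪ add   = {clear(c), handempty, on(c,d), on(d,g)}

== RESULT ==
["clear(c)", "handempty", "on(c,d)", "on(d,g)"]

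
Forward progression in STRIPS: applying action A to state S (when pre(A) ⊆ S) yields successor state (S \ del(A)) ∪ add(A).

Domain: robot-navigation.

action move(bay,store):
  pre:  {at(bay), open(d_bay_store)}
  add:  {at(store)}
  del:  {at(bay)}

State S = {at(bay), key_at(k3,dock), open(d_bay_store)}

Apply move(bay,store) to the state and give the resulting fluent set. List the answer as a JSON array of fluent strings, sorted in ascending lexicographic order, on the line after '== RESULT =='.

Compute (S \ del) ∪ add:
  pre ⊆ S: {at(bay), open(d_bay_store)} ⊆ S  — applicable
  S \ del = {key_at(k3,dock), open(d_bay_store)}
  ∪ add   = {at(store), key_at(k3,dock), open(d_bay_store)}

== RESULT ==
["at(store)", "key_at(k3,dock)", "open(d_bay_store)"]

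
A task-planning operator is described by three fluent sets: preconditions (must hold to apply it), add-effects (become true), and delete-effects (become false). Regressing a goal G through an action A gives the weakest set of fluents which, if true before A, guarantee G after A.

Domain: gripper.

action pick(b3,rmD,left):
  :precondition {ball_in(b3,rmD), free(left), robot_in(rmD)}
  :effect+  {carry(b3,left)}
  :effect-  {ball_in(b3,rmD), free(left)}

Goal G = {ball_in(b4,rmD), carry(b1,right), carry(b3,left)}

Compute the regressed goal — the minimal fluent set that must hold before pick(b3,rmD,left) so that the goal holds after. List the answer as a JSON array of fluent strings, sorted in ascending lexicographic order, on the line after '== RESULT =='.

Regress:
  G ∩ del = {}  (empty — regression defined)
  G \ add = {ball_in(b4,rmD), carry(b1,right), carry(b3,left)} \ {carry(b3,left)} = {ball_in(b4,rmD), carry(b1,right)}
  ∪ pre   = {ball_in(b4,rmD), carry(b1,right)} ∪ {ball_in(b3,rmD), free(left), robot_in(rmD)}
          = {ball_in(b3,rmD), ball_in(b4,rmD), carry(b1,right), free(left), robot_in(rmD)}

== RESULT ==
["ball_in(b3,rmD)", "ball_in(b4,rmD)", "carry(b1,right)", "free(left)", "robot_in(rmD)"]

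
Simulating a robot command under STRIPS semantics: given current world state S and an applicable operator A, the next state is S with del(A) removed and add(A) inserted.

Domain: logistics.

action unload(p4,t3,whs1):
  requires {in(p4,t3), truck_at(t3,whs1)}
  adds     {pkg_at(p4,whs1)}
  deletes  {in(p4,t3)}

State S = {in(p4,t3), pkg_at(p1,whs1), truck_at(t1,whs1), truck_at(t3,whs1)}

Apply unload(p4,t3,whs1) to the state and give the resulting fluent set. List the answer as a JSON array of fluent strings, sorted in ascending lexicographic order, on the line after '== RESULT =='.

Compute (S \ del) ∪ add:
  pre ⊆ S: {in(p4,t3), truck_at(t3,whs1)} ⊆ S  — applicable
  S \ del = {pkg_at(p1,whs1), truck_at(t1,whs1), truck_at(t3,whs1)}
  ∪ add   = {pkg_at(p1,whs1), pkg_at(p4,whs1), truck_at(t1,whs1), truck_at(t3,whs1)}

== RESULT ==
["pkg_at(p1,whs1)", "pkg_at(p4,whs1)", "truck_at(t1,whs1)", "truck_at(t3,whs1)"]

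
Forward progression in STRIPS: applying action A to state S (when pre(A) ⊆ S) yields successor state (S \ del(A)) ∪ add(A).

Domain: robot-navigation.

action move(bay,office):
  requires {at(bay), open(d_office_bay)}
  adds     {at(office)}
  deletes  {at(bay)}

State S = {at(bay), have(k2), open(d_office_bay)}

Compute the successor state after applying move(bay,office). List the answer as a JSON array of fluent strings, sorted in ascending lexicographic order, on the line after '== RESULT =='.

Progress:
  pre ⊆ S: {at(bay), open(d_office_bay)} ⊆ S  — applicable
  S \ del = {have(k2), open(d_office_bay)}
  ∪ add   = {at(office), have(k2), open(d_office_bay)}

== RESULT ==
["at(office)", "have(k2)", "open(d_office_bay)"]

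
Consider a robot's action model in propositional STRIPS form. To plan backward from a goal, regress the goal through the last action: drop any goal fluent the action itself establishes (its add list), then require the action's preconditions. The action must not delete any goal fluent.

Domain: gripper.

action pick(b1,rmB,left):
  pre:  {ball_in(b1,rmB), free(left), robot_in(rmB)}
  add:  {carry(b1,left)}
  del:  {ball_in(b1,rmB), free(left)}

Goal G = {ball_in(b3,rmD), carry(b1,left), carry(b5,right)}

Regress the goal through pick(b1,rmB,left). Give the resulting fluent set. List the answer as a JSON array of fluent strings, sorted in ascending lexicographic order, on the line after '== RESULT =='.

Regress:
  G ∩ del = {}  (empty — regression defined)
  G \ add = {ball_in(b3,rmD), carry(b1,left), carry(b5,right)} \ {carry(b1,left)} = {ball_in(b3,rmD), carry(b5,right)}
  ∪ pre   = {ball_in(b3,rmD), carry(b5,right)} ∪ {ball_in(b1,rmB), free(left), robot_in(rmB)}
          = {ball_in(b1,rmB), ball_in(b3,rmD), carry(b5,right), free(left), robot_in(rmB)}

== RESULT ==
["ball_in(b1,rmB)", "ball_in(b3,rmD)", "carry(b5,right)", "free(left)", "robot_in(rmB)"]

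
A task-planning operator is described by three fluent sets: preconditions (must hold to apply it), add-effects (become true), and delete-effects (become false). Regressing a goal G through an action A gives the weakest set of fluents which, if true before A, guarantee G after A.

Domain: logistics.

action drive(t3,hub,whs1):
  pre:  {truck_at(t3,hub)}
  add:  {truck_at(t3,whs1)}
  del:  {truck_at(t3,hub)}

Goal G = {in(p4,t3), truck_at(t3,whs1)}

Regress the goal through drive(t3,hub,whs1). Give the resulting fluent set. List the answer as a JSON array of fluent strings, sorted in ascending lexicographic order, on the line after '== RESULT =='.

Regress:
  G ∩ del = {}  (empty — regression defined)
  G \ add = {in(p4,t3), truck_at(t3,whs1)} \ {truck_at(t3,whs1)} = {in(p4,t3)}
  ∪ pre   = {in(p4,t3)} ∪ {truck_at(t3,hub)}
          = {in(p4,t3), truck_at(t3,hub)}

== RESULT ==
["in(p4,t3)", "truck_at(t3,hub)"]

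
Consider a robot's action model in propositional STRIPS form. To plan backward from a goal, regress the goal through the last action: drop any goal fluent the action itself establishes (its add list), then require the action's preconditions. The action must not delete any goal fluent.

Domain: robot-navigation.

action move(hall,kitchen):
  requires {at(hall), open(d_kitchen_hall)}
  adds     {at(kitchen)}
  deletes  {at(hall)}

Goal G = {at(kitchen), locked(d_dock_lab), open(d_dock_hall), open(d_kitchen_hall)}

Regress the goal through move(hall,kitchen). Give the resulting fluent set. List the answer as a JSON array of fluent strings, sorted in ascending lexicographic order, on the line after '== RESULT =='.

Regress:
  G ∩ del = {}  (empty — regression defined)
  G \ add = {at(kitchen), locked(d_dock_lab), open(d_dock_hall), open(d_kitchen_hall)} \ {at(kitchen)} = {locked(d_dock_lab), open(d_dock_hall), open(d_kitchen_hall)}
  ∪ pre   = {locked(d_dock_lab), open(d_dock_hall), open(d_kitchen_hall)} ∪ {at(hall), open(d_kitchen_hall)}
          = {at(hall), locked(d_dock_lab), open(d_dock_hall), open(d_kitchen_hall)}

== RESULT ==
["at(hall)", "locked(d_dock_lab)", "open(d_dock_hall)", "open(d_kitchen_hall)"]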